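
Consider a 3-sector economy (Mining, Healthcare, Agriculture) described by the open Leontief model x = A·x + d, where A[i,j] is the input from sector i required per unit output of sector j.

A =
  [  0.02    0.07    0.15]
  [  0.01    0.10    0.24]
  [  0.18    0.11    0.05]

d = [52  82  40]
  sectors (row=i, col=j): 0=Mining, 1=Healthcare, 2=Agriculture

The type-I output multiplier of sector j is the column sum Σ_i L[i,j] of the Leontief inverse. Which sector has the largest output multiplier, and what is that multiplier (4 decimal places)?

Agriculture (1.6199)

Form M = I − A:
  [  0.98   -0.07   -0.15]
  [ -0.01    0.90   -0.24]
  [ -0.18   -0.11    0.95]
Leontief inverse L = M⁻¹:
  [  1.0571    0.1059    0.1937]
  [  0.0672    1.1532    0.3020]
  [  0.2081    0.1536    1.1243]
Total output x = L · d:
  x_0 = 1.0571·52 + 0.1059·82 + 0.1937·40 = 71.3957
  x_1 = 0.0672·52 + 1.1532·82 + 0.3020·40 = 110.1407
  x_2 = 0.2081·52 + 0.1536·82 + 1.1243·40 = 68.3860
Output multipliers (column sums of L):
  Mining: 1.3324
  Healthcare: 1.4127
  Agriculture: 1.6199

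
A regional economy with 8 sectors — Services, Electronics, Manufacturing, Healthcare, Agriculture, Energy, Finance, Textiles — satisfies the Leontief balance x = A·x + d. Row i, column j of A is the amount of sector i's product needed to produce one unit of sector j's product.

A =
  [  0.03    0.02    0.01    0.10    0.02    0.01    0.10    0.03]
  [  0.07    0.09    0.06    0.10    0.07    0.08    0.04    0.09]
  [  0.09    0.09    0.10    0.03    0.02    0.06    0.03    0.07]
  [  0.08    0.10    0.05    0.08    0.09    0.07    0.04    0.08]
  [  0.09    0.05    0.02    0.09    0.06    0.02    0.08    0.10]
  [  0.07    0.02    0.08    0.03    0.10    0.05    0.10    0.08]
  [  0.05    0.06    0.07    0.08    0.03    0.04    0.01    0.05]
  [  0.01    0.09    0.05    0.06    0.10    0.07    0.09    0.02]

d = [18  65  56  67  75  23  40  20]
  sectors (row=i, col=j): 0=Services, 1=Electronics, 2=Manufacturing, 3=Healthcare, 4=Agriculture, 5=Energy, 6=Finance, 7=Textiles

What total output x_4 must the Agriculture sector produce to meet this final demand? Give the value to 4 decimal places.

119.8051

Form M = I − A:
  [  0.97   -0.02   -0.01   -0.10   -0.02   -0.01   -0.10   -0.03]
  [ -0.07    0.91   -0.06   -0.10   -0.07   -0.08   -0.04   -0.09]
  [ -0.09   -0.09    0.90   -0.03   -0.02   -0.06   -0.03   -0.07]
  [ -0.08   -0.10   -0.05    0.92   -0.09   -0.07   -0.04   -0.08]
  [ -0.09   -0.05   -0.02   -0.09    0.94   -0.02   -0.08   -0.10]
  [ -0.07   -0.02   -0.08   -0.03   -0.10    0.95   -0.10   -0.08]
  [ -0.05   -0.06   -0.07   -0.08   -0.03   -0.04    0.99   -0.05]
  [ -0.01   -0.09   -0.05   -0.06   -0.10   -0.07   -0.09    0.98]
Leontief inverse L = M⁻¹:
  [  1.0678    0.0639    0.0436    0.1477    0.0587    0.0423    0.1331    0.0700]
  [  0.1429    1.1703    0.1242    0.1868    0.1474    0.1420    0.1146    0.1684]
  [  0.1472    0.1535    1.1540    0.0976    0.0768    0.1095    0.0891    0.1303]
  [  0.1514    0.1775    0.1111    1.1668    0.1646    0.1294    0.1136    0.1573]
  [  0.1466    0.1167    0.0696    0.1656    1.1220    0.0694    0.1406    0.1610]
  [  0.1309    0.0853    0.1346    0.1027    0.1591    1.0980    0.1618    0.1440]
  [  0.0987    0.1142    0.1131    0.1358    0.0792    0.0815    1.0574    0.1014]
  [  0.0742    0.1553    0.1046    0.1318    0.1613    0.1200    0.1464    1.0889]
Total output x = L · d:
  x_0 = 1.0678·18 + 0.0639·65 + 0.0436·56 + 0.1477·67 + 0.0587·75 + 0.0423·23 + 0.1331·40 + 0.0700·20 = 47.8114
  x_1 = 0.1429·18 + 1.1703·65 + 0.1242·56 + 0.1868·67 + 0.1474·75 + 0.1420·23 + 0.1146·40 + 0.1684·20 = 120.3831
  x_2 = 0.1472·18 + 0.1535·65 + 1.1540·56 + 0.0976·67 + 0.0768·75 + 0.1095·23 + 0.0891·40 + 0.1303·20 = 98.2450
  x_3 = 0.1514·18 + 0.1775·65 + 0.1111·56 + 1.1668·67 + 0.1646·75 + 0.1294·23 + 0.1136·40 + 0.1573·20 = 121.6707
  x_4 = 0.1466·18 + 0.1167·65 + 0.0696·56 + 0.1656·67 + 1.1220·75 + 0.0694·23 + 0.1406·40 + 0.1610·20 = 119.8051
  x_5 = 0.1309·18 + 0.0853·65 + 0.1346·56 + 0.1027·67 + 0.1591·75 + 1.0980·23 + 0.1618·40 + 0.1440·20 = 68.8530
  x_6 = 0.0987·18 + 0.1142·65 + 0.1131·56 + 0.1358·67 + 0.0792·75 + 0.0815·23 + 1.0574·40 + 0.1014·20 = 76.7707
  x_7 = 0.0742·18 + 0.1553·65 + 0.1046·56 + 0.1318·67 + 0.1613·75 + 0.1200·23 + 0.1464·40 + 1.0889·20 = 68.6068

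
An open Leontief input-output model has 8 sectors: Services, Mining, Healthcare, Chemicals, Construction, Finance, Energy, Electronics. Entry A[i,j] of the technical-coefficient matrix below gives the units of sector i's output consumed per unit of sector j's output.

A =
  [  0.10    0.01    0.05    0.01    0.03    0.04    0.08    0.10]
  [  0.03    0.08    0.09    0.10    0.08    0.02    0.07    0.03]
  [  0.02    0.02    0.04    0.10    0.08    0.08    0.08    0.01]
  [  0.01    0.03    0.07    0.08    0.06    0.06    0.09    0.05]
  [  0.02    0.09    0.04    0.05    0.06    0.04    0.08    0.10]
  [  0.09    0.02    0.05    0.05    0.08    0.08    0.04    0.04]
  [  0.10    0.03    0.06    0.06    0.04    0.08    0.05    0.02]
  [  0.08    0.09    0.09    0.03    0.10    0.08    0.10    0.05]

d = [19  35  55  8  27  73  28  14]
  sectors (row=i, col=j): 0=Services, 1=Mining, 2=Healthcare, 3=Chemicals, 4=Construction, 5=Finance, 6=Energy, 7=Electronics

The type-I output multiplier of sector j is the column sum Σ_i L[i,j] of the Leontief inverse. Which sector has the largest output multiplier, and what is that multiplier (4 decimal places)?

Energy (2.1086)

Form M = I − A:
  [  0.90   -0.01   -0.05   -0.01   -0.03   -0.04   -0.08   -0.10]
  [ -0.03    0.92   -0.09   -0.10   -0.08   -0.02   -0.07   -0.03]
  [ -0.02   -0.02    0.96   -0.10   -0.08   -0.08   -0.08   -0.01]
  [ -0.01   -0.03   -0.07    0.92   -0.06   -0.06   -0.09   -0.05]
  [ -0.02   -0.09   -0.04   -0.05    0.94   -0.04   -0.08   -0.10]
  [ -0.09   -0.02   -0.05   -0.05   -0.08    0.92   -0.04   -0.04]
  [ -0.10   -0.03   -0.06   -0.06   -0.04   -0.08    0.95   -0.02]
  [ -0.08   -0.09   -0.09   -0.03   -0.10   -0.08   -0.10    0.95]
Leontief inverse L = M⁻¹:
  [  1.1543    0.0447    0.0982    0.0511    0.0810    0.0910    0.1392    0.1419]
  [  0.0754    1.1236    0.1466    0.1622    0.1412    0.0758    0.1398    0.0745]
  [  0.0631    0.0541    1.0863    0.1494    0.1308    0.1300    0.1367    0.0498]
  [  0.0562    0.0676    0.1205    1.1333    0.1158    0.1142    0.1512    0.0892]
  [  0.0718    0.1373    0.0990    0.1071    1.1228    0.0959    0.1484    0.1439]
  [  0.1402    0.0562    0.0985    0.0965    0.1336    1.1313    0.1014    0.0865]
  [  0.1494    0.0614    0.1070    0.1063    0.0908    0.1299    1.1085    0.0627]
  [  0.1472    0.1431    0.1589    0.1002    0.1752    0.1498    0.1835    1.1082]
Total output x = L · d:
  x_0 = 1.1543·19 + 0.0447·35 + 0.0982·55 + 0.0511·8 + 0.0810·27 + 0.0910·73 + 0.1392·28 + 0.1419·14 = 44.0195
  x_1 = 0.0754·19 + 1.1236·35 + 0.1466·55 + 0.1622·8 + 0.1412·27 + 0.0758·73 + 0.1398·28 + 0.0745·14 = 64.4222
  x_2 = 0.0631·19 + 0.0541·35 + 1.0863·55 + 0.1494·8 + 0.1308·27 + 0.1300·73 + 0.1367·28 + 0.0498·14 = 81.5837
  x_3 = 0.0562·19 + 0.0676·35 + 0.1205·55 + 1.1333·8 + 0.1158·27 + 0.1142·73 + 0.1512·28 + 0.0892·14 = 36.0756
  x_4 = 0.0718·19 + 0.1373·35 + 0.0990·55 + 0.1071·8 + 1.1228·27 + 0.0959·73 + 0.1484·28 + 0.1439·14 = 55.9576
  x_5 = 0.1402·19 + 0.0562·35 + 0.0985·55 + 0.0965·8 + 0.1336·27 + 1.1313·73 + 0.1014·28 + 0.0865·14 = 101.0643
  x_6 = 0.1494·19 + 0.0614·35 + 0.1070·55 + 0.1063·8 + 0.0908·27 + 0.1299·73 + 1.1085·28 + 0.0627·14 = 55.5694
  x_7 = 0.1472·19 + 0.1431·35 + 0.1589·55 + 0.1002·8 + 0.1752·27 + 0.1498·73 + 0.1835·28 + 1.1082·14 = 53.6655
Output multipliers (column sums of L):
  Services: 1.8576
  Mining: 1.6880
  Healthcare: 1.9150
  Chemicals: 1.9060
  Construction: 1.9913
  Finance: 1.9179
  Energy: 2.1086
  Electronics: 1.7567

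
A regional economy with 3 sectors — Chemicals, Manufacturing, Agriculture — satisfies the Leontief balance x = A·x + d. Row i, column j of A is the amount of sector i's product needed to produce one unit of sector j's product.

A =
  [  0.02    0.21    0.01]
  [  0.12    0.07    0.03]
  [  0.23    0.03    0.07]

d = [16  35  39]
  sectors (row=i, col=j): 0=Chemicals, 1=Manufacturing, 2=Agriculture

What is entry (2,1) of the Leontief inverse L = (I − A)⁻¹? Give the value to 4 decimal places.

L[2,1] = 0.0948

Form M = I − A:
  [  0.98   -0.21   -0.01]
  [ -0.12    0.93   -0.03]
  [ -0.23   -0.03    0.93]
Leontief inverse L = M⁻¹:
  [  1.0541    0.2386    0.0190]
  [  0.1446    1.1091    0.0373]
  [  0.2654    0.0948    1.0812]
Total output x = L · d:
  x_0 = 1.0541·16 + 0.2386·35 + 0.0190·39 = 25.9600
  x_1 = 0.1446·16 + 1.1091·35 + 0.0373·39 = 42.5883
  x_2 = 0.2654·16 + 0.0948·35 + 1.0812·39 = 49.7295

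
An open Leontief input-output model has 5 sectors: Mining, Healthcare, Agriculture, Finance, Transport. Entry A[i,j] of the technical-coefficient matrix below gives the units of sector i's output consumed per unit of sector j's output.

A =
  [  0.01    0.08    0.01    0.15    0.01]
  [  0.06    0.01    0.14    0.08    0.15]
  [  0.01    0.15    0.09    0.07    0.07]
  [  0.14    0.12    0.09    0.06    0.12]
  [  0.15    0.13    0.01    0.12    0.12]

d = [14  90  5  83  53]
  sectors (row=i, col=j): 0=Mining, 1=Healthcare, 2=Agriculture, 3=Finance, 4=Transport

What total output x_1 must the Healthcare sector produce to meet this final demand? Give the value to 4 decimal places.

126.2620

Form M = I − A:
  [  0.99   -0.08   -0.01   -0.15   -0.01]
  [ -0.06    0.99   -0.14   -0.08   -0.15]
  [ -0.01   -0.15    0.91   -0.07   -0.07]
  [ -0.14   -0.12   -0.09    0.94   -0.12]
  [ -0.15   -0.13   -0.01   -0.12    0.88]
Leontief inverse L = M⁻¹:
  [  1.0547    0.1242    0.0503    0.1907    0.0632]
  [  0.1245    1.0970    0.1880    0.1559    0.2246]
  [  0.0656    0.2145    1.1474    0.1329    0.1467]
  [  0.2083    0.2064    0.1503    1.1522    0.2066]
  [  0.2273    0.2138    0.0699    0.2142    1.2102]
Total output x = L · d:
  x_0 = 1.0547·14 + 0.1242·90 + 0.0503·5 + 0.1907·83 + 0.0632·53 = 45.3730
  x_1 = 0.1245·14 + 1.0970·90 + 0.1880·5 + 0.1559·83 + 0.2246·53 = 126.2620
  x_2 = 0.0656·14 + 0.2145·90 + 1.1474·5 + 0.1329·83 + 0.1467·53 = 44.7682
  x_3 = 0.2083·14 + 0.2064·90 + 0.1503·5 + 1.1522·83 + 0.2066·53 = 128.8250
  x_4 = 0.2273·14 + 0.2138·90 + 0.0699·5 + 0.2142·83 + 1.2102·53 = 104.6894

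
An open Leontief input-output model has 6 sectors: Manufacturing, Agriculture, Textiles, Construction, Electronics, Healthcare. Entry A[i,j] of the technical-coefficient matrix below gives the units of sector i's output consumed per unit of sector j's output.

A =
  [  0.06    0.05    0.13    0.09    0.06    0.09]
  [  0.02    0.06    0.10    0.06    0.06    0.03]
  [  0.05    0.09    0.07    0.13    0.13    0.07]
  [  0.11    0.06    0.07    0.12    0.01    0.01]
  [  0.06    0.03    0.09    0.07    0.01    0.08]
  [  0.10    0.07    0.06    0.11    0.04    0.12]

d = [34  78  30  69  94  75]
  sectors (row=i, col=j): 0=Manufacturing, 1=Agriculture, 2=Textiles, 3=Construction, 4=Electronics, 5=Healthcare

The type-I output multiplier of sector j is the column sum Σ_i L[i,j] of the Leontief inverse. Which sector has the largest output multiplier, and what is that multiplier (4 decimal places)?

Construction (2.0392)

Form M = I − A:
  [  0.94   -0.05   -0.13   -0.09   -0.06   -0.09]
  [ -0.02    0.94   -0.10   -0.06   -0.06   -0.03]
  [ -0.05   -0.09    0.93   -0.13   -0.13   -0.07]
  [ -0.11   -0.06   -0.07    0.88   -0.01   -0.01]
  [ -0.06   -0.03   -0.09   -0.07    0.99   -0.08]
  [ -0.10   -0.07   -0.06   -0.11   -0.04    0.88]
Leontief inverse L = M⁻¹:
  [  1.1201    0.1045    0.2011    0.1783    0.1083    0.1460]
  [  0.0579    1.0964    0.1481    0.1181    0.0932    0.0649]
  [  0.1146    0.1451    1.1485    0.2209    0.1739    0.1263]
  [  0.1561    0.1016    0.1297    1.1881    0.0466    0.0475]
  [  0.1043    0.0700    0.1412    0.1346    1.0455    0.1209]
  [  0.1640    0.1249    0.1356    0.1993    0.0849    1.1782]
Total output x = L · d:
  x_0 = 1.1201·34 + 0.1045·78 + 0.2011·30 + 0.1783·69 + 0.1083·94 + 0.1460·75 = 85.7016
  x_1 = 0.0579·34 + 1.0964·78 + 0.1481·30 + 0.1181·69 + 0.0932·94 + 0.0649·75 = 113.7086
  x_2 = 0.1146·34 + 0.1451·78 + 1.1485·30 + 0.2209·69 + 0.1739·94 + 0.1263·75 = 90.7318
  x_3 = 0.1561·34 + 0.1016·78 + 0.1297·30 + 1.1881·69 + 0.0466·94 + 0.0475·75 = 107.0391
  x_4 = 0.1043·34 + 0.0700·78 + 0.1412·30 + 0.1346·69 + 1.0455·94 + 0.1209·75 = 129.8691
  x_5 = 0.1640·34 + 0.1249·78 + 0.1356·30 + 0.1993·69 + 0.0849·94 + 1.1782·75 = 129.4804
Output multipliers (column sums of L):
  Manufacturing: 1.7169
  Agriculture: 1.6426
  Textiles: 1.9042
  Construction: 2.0392
  Electronics: 1.5524
  Healthcare: 1.6837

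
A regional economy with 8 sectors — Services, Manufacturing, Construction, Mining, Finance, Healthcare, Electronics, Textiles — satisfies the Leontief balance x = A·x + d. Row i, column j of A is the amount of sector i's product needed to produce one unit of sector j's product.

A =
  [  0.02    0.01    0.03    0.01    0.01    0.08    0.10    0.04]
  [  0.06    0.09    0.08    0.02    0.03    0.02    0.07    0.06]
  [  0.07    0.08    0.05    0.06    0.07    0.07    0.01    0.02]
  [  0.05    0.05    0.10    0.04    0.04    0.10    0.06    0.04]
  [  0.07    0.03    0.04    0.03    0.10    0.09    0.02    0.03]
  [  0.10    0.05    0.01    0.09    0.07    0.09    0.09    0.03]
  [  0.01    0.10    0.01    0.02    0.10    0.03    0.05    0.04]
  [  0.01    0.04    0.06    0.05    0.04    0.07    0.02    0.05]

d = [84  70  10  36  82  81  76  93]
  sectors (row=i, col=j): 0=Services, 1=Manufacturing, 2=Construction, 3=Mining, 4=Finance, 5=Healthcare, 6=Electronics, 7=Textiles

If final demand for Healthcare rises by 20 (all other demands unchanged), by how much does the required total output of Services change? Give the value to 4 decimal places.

Form M = I − A:
  [  0.98   -0.01   -0.03   -0.01   -0.01   -0.08   -0.10   -0.04]
  [ -0.06    0.91   -0.08   -0.02   -0.03   -0.02   -0.07   -0.06]
  [ -0.07   -0.08    0.95   -0.06   -0.07   -0.07   -0.01   -0.02]
  [ -0.05   -0.05   -0.10    0.96   -0.04   -0.10   -0.06   -0.04]
  [ -0.07   -0.03   -0.04   -0.03    0.90   -0.09   -0.02   -0.03]
  [ -0.10   -0.05   -0.01   -0.09   -0.07    0.91   -0.09   -0.03]
  [ -0.01   -0.10   -0.01   -0.02   -0.10   -0.03    0.95   -0.04]
  [ -0.01   -0.04   -0.06   -0.05   -0.04   -0.07   -0.02    0.95]
Leontief inverse L = M⁻¹:
  [  1.0447    0.0419    0.0481    0.0325    0.0439    0.1132    0.1285    0.0594]
  [  0.0936    1.1340    0.1138    0.0468    0.0706    0.0644    0.1070    0.0887]
  [  0.1109    0.1199    1.0853    0.0900    0.1111    0.1222    0.0526    0.0485]
  [  0.0949    0.0983    0.1356    1.0766    0.0897    0.1570    0.1049    0.0706]
  [  0.1093    0.0650    0.0690    0.0600    1.1427    0.1422    0.0595    0.0558]
  [  0.1445    0.0989    0.0490    0.1250    0.1229    1.1532    0.1441    0.0650]
  [  0.0419    0.1362    0.0393    0.0424    0.1383    0.0687    1.0810    0.0650]
  [  0.0431    0.0738    0.0883    0.0773    0.0753    0.1123    0.0506    1.0723]
Total output x = L · d:
  x_0 = 1.0447·84 + 0.0419·70 + 0.0481·10 + 0.0325·36 + 0.0439·82 + 0.1132·81 + 0.1285·76 + 0.0594·93 = 120.3933
  x_1 = 0.0936·84 + 1.1340·70 + 0.1138·10 + 0.0468·36 + 0.0706·82 + 0.0644·81 + 0.1070·76 + 0.0887·93 = 117.4484
  x_2 = 0.1109·84 + 0.1199·70 + 1.0853·10 + 0.0900·36 + 0.1111·82 + 0.1222·81 + 0.0526·76 + 0.0485·93 = 59.3122
  x_3 = 0.0949·84 + 0.0983·70 + 0.1356·10 + 1.0766·36 + 0.0897·82 + 0.1570·81 + 0.1049·76 + 0.0706·93 = 89.5749
  x_4 = 0.1093·84 + 0.0650·70 + 0.0690·10 + 0.0600·36 + 1.1427·82 + 0.1422·81 + 0.0595·76 + 0.0558·93 = 131.5088
  x_5 = 0.1445·84 + 0.0989·70 + 0.0490·10 + 0.1250·36 + 0.1229·82 + 1.1532·81 + 0.1441·76 + 0.0650·93 = 144.5247
  x_6 = 0.0419·84 + 0.1362·70 + 0.0393·10 + 0.0424·36 + 0.1383·82 + 0.0687·81 + 1.0810·76 + 0.0650·93 = 120.0750
  x_7 = 0.0431·84 + 0.0738·70 + 0.0883·10 + 0.0773·36 + 0.0753·82 + 0.1123·81 + 0.0506·76 + 1.0723·93 = 131.2820
Δx_0 = L[0,5] · Δd_5 = 0.1132 · 20 = 2.2636

2.2636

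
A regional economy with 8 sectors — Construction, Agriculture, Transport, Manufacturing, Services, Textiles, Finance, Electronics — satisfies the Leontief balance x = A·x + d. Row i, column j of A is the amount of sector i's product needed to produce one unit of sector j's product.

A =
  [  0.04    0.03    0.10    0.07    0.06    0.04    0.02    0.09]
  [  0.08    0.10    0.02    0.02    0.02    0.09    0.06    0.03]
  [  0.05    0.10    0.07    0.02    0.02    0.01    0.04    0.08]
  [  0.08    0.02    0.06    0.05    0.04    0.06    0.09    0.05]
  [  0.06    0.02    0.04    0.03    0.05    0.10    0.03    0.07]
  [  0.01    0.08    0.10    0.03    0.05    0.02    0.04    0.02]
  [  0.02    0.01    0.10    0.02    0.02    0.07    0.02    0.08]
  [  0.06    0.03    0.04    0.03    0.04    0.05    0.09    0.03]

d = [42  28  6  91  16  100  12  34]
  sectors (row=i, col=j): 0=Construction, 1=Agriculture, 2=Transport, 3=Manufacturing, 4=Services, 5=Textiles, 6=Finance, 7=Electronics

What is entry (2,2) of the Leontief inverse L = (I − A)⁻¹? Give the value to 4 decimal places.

Form M = I − A:
  [  0.96   -0.03   -0.10   -0.07   -0.06   -0.04   -0.02   -0.09]
  [ -0.08    0.90   -0.02   -0.02   -0.02   -0.09   -0.06   -0.03]
  [ -0.05   -0.10    0.93   -0.02   -0.02   -0.01   -0.04   -0.08]
  [ -0.08   -0.02   -0.06    0.95   -0.04   -0.06   -0.09   -0.05]
  [ -0.06   -0.02   -0.04   -0.03    0.95   -0.10   -0.03   -0.07]
  [ -0.01   -0.08   -0.10   -0.03   -0.05    0.98   -0.04   -0.02]
  [ -0.02   -0.01   -0.10   -0.02   -0.02   -0.07    0.98   -0.08]
  [ -0.06   -0.03   -0.04   -0.03   -0.04   -0.05   -0.09    0.97]
Leontief inverse L = M⁻¹:
  [  1.0787    0.0684    0.1477    0.0947    0.0875    0.0775    0.0589    0.1320]
  [  0.1123    1.1389    0.0677    0.0432    0.0457    0.1271    0.0915    0.0669]
  [  0.0844    0.1366    1.1093    0.0404    0.0420    0.0452    0.0728    0.1156]
  [  0.1138    0.0550    0.1135    1.0754    0.0677    0.0972    0.1238    0.0942]
  [  0.0898    0.0535    0.0858    0.0523    1.0761    0.1322    0.0614    0.1052]
  [  0.0405    0.1149    0.1354    0.0467    0.0688    1.0514    0.0676    0.0531]
  [  0.0459    0.0422    0.1375    0.0369    0.0399    0.0940    1.0481    0.1101]
  [  0.0872    0.0588    0.0838    0.0501    0.0623    0.0820    0.1166    1.0661]
Total output x = L · d:
  x_0 = 1.0787·42 + 0.0684·28 + 0.1477·6 + 0.0947·91 + 0.0875·16 + 0.0775·100 + 0.0589·12 + 0.1320·34 = 71.0632
  x_1 = 0.1123·42 + 1.1389·28 + 0.0677·6 + 0.0432·91 + 0.0457·16 + 0.1271·100 + 0.0915·12 + 0.0669·34 = 57.7592
  x_2 = 0.0844·42 + 0.1366·28 + 1.1093·6 + 0.0404·91 + 0.0420·16 + 0.0452·100 + 0.0728·12 + 0.1156·34 = 27.6921
  x_3 = 0.1138·42 + 0.0550·28 + 0.1135·6 + 1.0754·91 + 0.0677·16 + 0.0972·100 + 0.1238·12 + 0.0942·34 = 120.3512
  x_4 = 0.0898·42 + 0.0535·28 + 0.0858·6 + 0.0523·91 + 1.0761·16 + 0.1322·100 + 0.0614·12 + 0.1052·34 = 45.3011
  x_5 = 0.0405·42 + 0.1149·28 + 0.1354·6 + 0.0467·91 + 0.0688·16 + 1.0514·100 + 0.0676·12 + 0.0531·34 = 118.8433
  x_6 = 0.0459·42 + 0.0422·28 + 0.1375·6 + 0.0369·91 + 0.0399·16 + 0.0940·100 + 1.0481·12 + 0.1101·34 = 33.6503
  x_7 = 0.0872·42 + 0.0588·28 + 0.0838·6 + 0.0501·91 + 0.0623·16 + 0.0820·100 + 0.1166·12 + 1.0661·34 = 57.2139

L[2,2] = 1.1093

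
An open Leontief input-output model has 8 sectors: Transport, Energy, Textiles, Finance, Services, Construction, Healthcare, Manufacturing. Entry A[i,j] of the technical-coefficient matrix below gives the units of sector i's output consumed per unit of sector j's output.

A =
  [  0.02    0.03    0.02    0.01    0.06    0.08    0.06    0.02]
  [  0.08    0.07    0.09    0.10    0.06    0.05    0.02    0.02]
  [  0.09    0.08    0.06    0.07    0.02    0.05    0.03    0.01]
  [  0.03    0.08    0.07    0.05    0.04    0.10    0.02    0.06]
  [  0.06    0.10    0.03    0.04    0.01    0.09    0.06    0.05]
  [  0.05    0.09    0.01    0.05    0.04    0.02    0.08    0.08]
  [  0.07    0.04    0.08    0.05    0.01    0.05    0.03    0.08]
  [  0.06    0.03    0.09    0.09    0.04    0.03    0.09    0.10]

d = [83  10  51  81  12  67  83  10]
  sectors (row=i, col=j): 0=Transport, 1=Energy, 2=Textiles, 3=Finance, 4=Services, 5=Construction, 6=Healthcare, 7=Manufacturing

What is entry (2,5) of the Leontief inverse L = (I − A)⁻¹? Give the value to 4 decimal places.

L[2,5] = 0.0931

Form M = I − A:
  [  0.98   -0.03   -0.02   -0.01   -0.06   -0.08   -0.06   -0.02]
  [ -0.08    0.93   -0.09   -0.10   -0.06   -0.05   -0.02   -0.02]
  [ -0.09   -0.08    0.94   -0.07   -0.02   -0.05   -0.03   -0.01]
  [ -0.03   -0.08   -0.07    0.95   -0.04   -0.10   -0.02   -0.06]
  [ -0.06   -0.10   -0.03   -0.04    0.99   -0.09   -0.06   -0.05]
  [ -0.05   -0.09   -0.01   -0.05   -0.04    0.98   -0.08   -0.08]
  [ -0.07   -0.04   -0.08   -0.05   -0.01   -0.05    0.97   -0.08]
  [ -0.06   -0.03   -0.09   -0.09   -0.04   -0.03   -0.09    0.90]
Leontief inverse L = M⁻¹:
  [  1.0509    0.0656    0.0474    0.0397    0.0775    0.1087    0.0870    0.0497]
  [  0.1278    1.1281    0.1364    0.1481    0.0920    0.1033    0.0581    0.0588]
  [  0.1292    0.1263    1.0986    0.1097    0.0482    0.0931    0.0613    0.0416]
  [  0.0772    0.1342    0.1149    1.0993    0.0700    0.1437    0.0593    0.1012]
  [  0.1046    0.1490    0.0745    0.0867    1.0405    0.1321    0.0973    0.0904]
  [  0.0932    0.1352    0.0569    0.0957    0.0679    1.0634    0.1154    0.1206]
  [  0.1110    0.0843    0.1213    0.0925    0.0372    0.0903    1.0658    0.1167]
  [  0.1138    0.0876    0.1464    0.1448    0.0723    0.0847    0.1346    1.1504]
Total output x = L · d:
  x_0 = 1.0509·83 + 0.0656·10 + 0.0474·51 + 0.0397·81 + 0.0775·12 + 0.1087·67 + 0.0870·83 + 0.0497·10 = 109.4438
  x_1 = 0.1278·83 + 1.1281·10 + 0.1364·51 + 0.1481·81 + 0.0920·12 + 0.1033·67 + 0.0581·83 + 0.0588·10 = 54.2692
  x_2 = 0.1292·83 + 0.1263·10 + 1.0986·51 + 0.1097·81 + 0.0482·12 + 0.0931·67 + 0.0613·83 + 0.0416·10 = 89.2172
  x_3 = 0.0772·83 + 0.1342·10 + 0.1149·51 + 1.0993·81 + 0.0700·12 + 0.1437·67 + 0.0593·83 + 0.1012·10 = 119.0553
  x_4 = 0.1046·83 + 0.1490·10 + 0.0745·51 + 0.0867·81 + 1.0405·12 + 0.1321·67 + 0.0973·83 + 0.0904·10 = 51.3067
  x_5 = 0.0932·83 + 0.1352·10 + 0.0569·51 + 0.0957·81 + 0.0679·12 + 1.0634·67 + 0.1154·83 + 0.1206·10 = 102.5925
  x_6 = 0.1110·83 + 0.0843·10 + 0.1213·51 + 0.0925·81 + 0.0372·12 + 0.0903·67 + 1.0658·83 + 0.1167·10 = 119.8588
  x_7 = 0.1138·83 + 0.0876·10 + 0.1464·51 + 0.1448·81 + 0.0723·12 + 0.0847·67 + 0.1346·83 + 1.1504·10 = 58.7295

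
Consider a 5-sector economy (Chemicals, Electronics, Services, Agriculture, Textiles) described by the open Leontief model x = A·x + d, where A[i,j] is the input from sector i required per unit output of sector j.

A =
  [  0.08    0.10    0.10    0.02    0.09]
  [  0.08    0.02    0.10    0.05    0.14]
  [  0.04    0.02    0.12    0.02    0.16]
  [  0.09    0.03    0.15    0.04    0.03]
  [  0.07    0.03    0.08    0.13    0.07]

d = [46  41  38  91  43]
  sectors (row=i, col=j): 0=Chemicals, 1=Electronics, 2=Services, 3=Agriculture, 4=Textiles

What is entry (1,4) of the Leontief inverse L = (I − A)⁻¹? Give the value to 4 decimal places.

Form M = I − A:
  [  0.92   -0.10   -0.10   -0.02   -0.09]
  [ -0.08    0.98   -0.10   -0.05   -0.14]
  [ -0.04   -0.02    0.88   -0.02   -0.16]
  [ -0.09   -0.03   -0.15    0.96   -0.03]
  [ -0.07   -0.03   -0.08   -0.13    0.93]
Leontief inverse L = M⁻¹:
  [  1.1223    0.1244    0.1653    0.0546    0.1575]
  [  0.1219    1.0450    0.1658    0.0876    0.2005]
  [  0.0771    0.0404    1.1794    0.0578    0.2183]
  [  0.1246    0.0523    0.2096    1.0636    0.0903]
  [  0.1124    0.0539    0.1485    0.1606    1.1250]
Total output x = L · d:
  x_0 = 1.1223·46 + 0.1244·41 + 0.1653·38 + 0.0546·91 + 0.1575·43 = 74.7527
  x_1 = 0.1219·46 + 1.0450·41 + 0.1658·38 + 0.0876·91 + 0.2005·43 = 71.3414
  x_2 = 0.0771·46 + 0.0404·41 + 1.1794·38 + 0.0578·91 + 0.2183·43 = 64.6697
  x_3 = 0.1246·46 + 0.0523·41 + 0.2096·38 + 1.0636·91 + 0.0903·43 = 116.5092
  x_4 = 0.1124·46 + 0.0539·41 + 0.1485·38 + 0.1606·91 + 1.1250·43 = 76.0137

L[1,4] = 0.2005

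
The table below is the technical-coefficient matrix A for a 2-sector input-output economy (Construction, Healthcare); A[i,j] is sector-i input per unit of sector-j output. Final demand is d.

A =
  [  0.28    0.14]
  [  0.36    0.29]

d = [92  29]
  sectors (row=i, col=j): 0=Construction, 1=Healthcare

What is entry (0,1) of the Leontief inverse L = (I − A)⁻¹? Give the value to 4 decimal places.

Form M = I − A:
  [  0.72   -0.14]
  [ -0.36    0.71]
Leontief inverse L = M⁻¹:
  [  1.5408    0.3038]
  [  0.7812    1.5625]
Total output x = L · d:
  x_0 = 1.5408·92 + 0.3038·29 = 150.5642
  x_1 = 0.7812·92 + 1.5625·29 = 117.1875

L[0,1] = 0.3038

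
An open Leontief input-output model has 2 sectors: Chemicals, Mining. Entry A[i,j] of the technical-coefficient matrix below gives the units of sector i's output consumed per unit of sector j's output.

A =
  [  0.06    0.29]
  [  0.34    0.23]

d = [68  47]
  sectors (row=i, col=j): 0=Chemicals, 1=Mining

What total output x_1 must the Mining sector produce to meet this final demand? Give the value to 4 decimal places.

107.6456

Form M = I − A:
  [  0.94   -0.29]
  [ -0.34    0.77]
Leontief inverse L = M⁻¹:
  [  1.2316    0.4639]
  [  0.5438    1.5035]
Total output x = L · d:
  x_0 = 1.2316·68 + 0.4639·47 = 105.5502
  x_1 = 0.5438·68 + 1.5035·47 = 107.6456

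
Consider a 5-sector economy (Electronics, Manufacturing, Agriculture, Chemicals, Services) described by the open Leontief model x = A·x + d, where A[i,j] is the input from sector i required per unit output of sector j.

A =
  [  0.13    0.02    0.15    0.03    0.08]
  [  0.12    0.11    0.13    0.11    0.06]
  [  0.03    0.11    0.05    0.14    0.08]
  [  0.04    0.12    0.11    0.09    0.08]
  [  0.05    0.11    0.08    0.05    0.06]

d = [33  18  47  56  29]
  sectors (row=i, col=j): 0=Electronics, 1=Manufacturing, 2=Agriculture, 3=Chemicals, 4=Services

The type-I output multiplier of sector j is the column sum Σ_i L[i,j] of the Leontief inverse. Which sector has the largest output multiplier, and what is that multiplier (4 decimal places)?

Agriculture (1.9040)

Form M = I − A:
  [  0.87   -0.02   -0.15   -0.03   -0.08]
  [ -0.12    0.89   -0.13   -0.11   -0.06]
  [ -0.03   -0.11    0.95   -0.14   -0.08]
  [ -0.04   -0.12   -0.11    0.91   -0.08]
  [ -0.05   -0.11   -0.08   -0.05    0.94]
Leontief inverse L = M⁻¹:
  [  1.1800    0.0820    0.2190    0.0898    0.1319]
  [  0.1893    1.1978    0.2269    0.1930    0.1283]
  [  0.0814    0.1850    1.1257    0.2055    0.1320]
  [  0.0952    0.1989    0.1883    1.1625    0.1358]
  [  0.0969    0.1709    0.1440    0.1067    1.1043]
Total output x = L · d:
  x_0 = 1.1800·33 + 0.0820·18 + 0.2190·47 + 0.0898·56 + 0.1319·29 = 59.5637
  x_1 = 0.1893·33 + 1.1978·18 + 0.2269·47 + 0.1930·56 + 0.1283·29 = 53.0009
  x_2 = 0.0814·33 + 0.1850·18 + 1.1257·47 + 0.2055·56 + 0.1320·29 = 74.2586
  x_3 = 0.0952·33 + 0.1989·18 + 0.1883·47 + 1.1625·56 + 0.1358·29 = 84.6093
  x_4 = 0.0969·33 + 0.1709·18 + 0.1440·47 + 0.1067·56 + 1.1043·29 = 51.0420
Output multipliers (column sums of L):
  Electronics: 1.6427
  Manufacturing: 1.8345
  Agriculture: 1.9040
  Chemicals: 1.7574
  Services: 1.6323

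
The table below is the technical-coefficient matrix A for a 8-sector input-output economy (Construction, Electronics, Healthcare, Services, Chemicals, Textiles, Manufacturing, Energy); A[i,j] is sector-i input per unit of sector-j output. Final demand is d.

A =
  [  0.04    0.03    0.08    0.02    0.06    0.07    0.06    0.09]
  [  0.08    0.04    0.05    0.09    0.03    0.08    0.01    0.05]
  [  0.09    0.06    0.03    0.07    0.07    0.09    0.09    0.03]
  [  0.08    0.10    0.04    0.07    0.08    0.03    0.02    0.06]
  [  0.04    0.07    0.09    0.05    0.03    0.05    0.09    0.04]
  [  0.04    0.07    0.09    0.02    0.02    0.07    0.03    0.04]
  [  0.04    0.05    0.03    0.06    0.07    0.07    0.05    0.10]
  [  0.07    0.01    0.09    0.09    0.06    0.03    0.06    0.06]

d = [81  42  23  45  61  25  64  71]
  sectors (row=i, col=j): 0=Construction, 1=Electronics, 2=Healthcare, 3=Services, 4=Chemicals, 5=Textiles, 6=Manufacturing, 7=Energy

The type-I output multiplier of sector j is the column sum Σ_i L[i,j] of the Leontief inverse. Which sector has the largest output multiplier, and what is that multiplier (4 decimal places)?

Healthcare (1.9255)

Form M = I − A:
  [  0.96   -0.03   -0.08   -0.02   -0.06   -0.07   -0.06   -0.09]
  [ -0.08    0.96   -0.05   -0.09   -0.03   -0.08   -0.01   -0.05]
  [ -0.09   -0.06    0.97   -0.07   -0.07   -0.09   -0.09   -0.03]
  [ -0.08   -0.10   -0.04    0.93   -0.08   -0.03   -0.02   -0.06]
  [ -0.04   -0.07   -0.09   -0.05    0.97   -0.05   -0.09   -0.04]
  [ -0.04   -0.07   -0.09   -0.02   -0.02    0.93   -0.03   -0.04]
  [ -0.04   -0.05   -0.03   -0.06   -0.07   -0.07    0.95   -0.10]
  [ -0.07   -0.01   -0.09   -0.09   -0.06   -0.03   -0.06    0.94]
Leontief inverse L = M⁻¹:
  [  1.0898    0.0729    0.1334    0.0689    0.1037    0.1214    0.1060    0.1377]
  [  0.1283    1.0840    0.1009    0.1342    0.0719    0.1276    0.0488    0.0954]
  [  0.1455    0.1134    1.0914    0.1234    0.1200    0.1500    0.1381    0.0889]
  [  0.1344    0.1470    0.0967    1.1231    0.1257    0.0835    0.0644    0.1112]
  [  0.0926    0.1162    0.1399    0.1012    1.0761    0.1046    0.1334    0.0904]
  [  0.0838    0.1070    0.1330    0.0610    0.0558    1.1161    0.0658    0.0787]
  [  0.0917    0.0956    0.0867    0.1116    0.1148    0.1205    1.0942    0.1502]
  [  0.1238    0.0588    0.1435    0.1414    0.1098    0.0828    0.1083    1.1121]
Total output x = L · d:
  x_0 = 1.0898·81 + 0.0729·42 + 0.1334·23 + 0.0689·45 + 0.1037·61 + 0.1214·25 + 0.1060·64 + 0.1377·71 = 123.4352
  x_1 = 0.1283·81 + 1.0840·42 + 0.1009·23 + 0.1342·45 + 0.0719·61 + 0.1276·25 + 0.0488·64 + 0.0954·71 = 81.7494
  x_2 = 0.1455·81 + 0.1134·42 + 1.0914·23 + 0.1234·45 + 0.1200·61 + 0.1500·25 + 0.1381·64 + 0.0889·71 = 73.4317
  x_3 = 0.1344·81 + 0.1470·42 + 0.0967·23 + 1.1231·45 + 0.1257·61 + 0.0835·25 + 0.0644·64 + 0.1112·71 = 91.6063
  x_4 = 0.0926·81 + 0.1162·42 + 0.1399·23 + 0.1012·45 + 1.0761·61 + 0.1046·25 + 0.1334·64 + 0.0904·71 = 103.3575
  x_5 = 0.0838·81 + 0.1070·42 + 0.1330·23 + 0.0610·45 + 0.0558·61 + 1.1161·25 + 0.0658·64 + 0.0787·71 = 58.1891
  x_6 = 0.0917·81 + 0.0956·42 + 0.0867·23 + 0.1116·45 + 0.1148·61 + 0.1205·25 + 1.0942·64 + 0.1502·71 = 109.1729
  x_7 = 0.1238·81 + 0.0588·42 + 0.1435·23 + 0.1414·45 + 0.1098·61 + 0.0828·25 + 0.1083·64 + 1.1121·71 = 116.8180
Output multipliers (column sums of L):
  Construction: 1.8900
  Electronics: 1.7950
  Healthcare: 1.9255
  Services: 1.8651
  Chemicals: 1.7777
  Textiles: 1.9066
  Manufacturing: 1.7590
  Energy: 1.8647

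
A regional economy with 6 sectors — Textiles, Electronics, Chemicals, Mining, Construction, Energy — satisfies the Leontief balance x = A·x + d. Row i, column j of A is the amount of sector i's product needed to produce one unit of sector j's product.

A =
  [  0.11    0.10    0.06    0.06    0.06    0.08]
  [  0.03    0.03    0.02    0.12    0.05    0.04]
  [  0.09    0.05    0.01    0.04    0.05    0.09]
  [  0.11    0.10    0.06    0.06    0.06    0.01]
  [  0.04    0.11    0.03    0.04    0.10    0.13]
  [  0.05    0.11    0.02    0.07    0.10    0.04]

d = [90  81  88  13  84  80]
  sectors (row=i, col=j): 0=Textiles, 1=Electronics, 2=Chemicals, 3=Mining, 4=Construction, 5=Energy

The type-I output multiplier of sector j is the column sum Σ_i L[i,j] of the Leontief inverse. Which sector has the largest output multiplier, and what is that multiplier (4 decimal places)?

Electronics (1.8212)

Form M = I − A:
  [  0.89   -0.10   -0.06   -0.06   -0.06   -0.08]
  [ -0.03    0.97   -0.02   -0.12   -0.05   -0.04]
  [ -0.09   -0.05    0.99   -0.04   -0.05   -0.09]
  [ -0.11   -0.10   -0.06    0.94   -0.06   -0.01]
  [ -0.04   -0.11   -0.03   -0.04    0.90   -0.13]
  [ -0.05   -0.11   -0.02   -0.07   -0.10    0.96]
Leontief inverse L = M⁻¹:
  [  1.1642    0.1636    0.0868    0.1133    0.1134    0.1285]
  [  0.0663    1.0724    0.0387    0.1513    0.0837    0.0667]
  [  0.1281    0.0986    1.0298    0.0777    0.0902    0.1244]
  [  0.1578    0.1522    0.0838    1.1052    0.1032    0.0528]
  [  0.0843    0.1719    0.0527    0.0919    1.1549    0.1765]
  [  0.0912    0.1625    0.0420    0.1150    0.1452    1.0808]
Total output x = L · d:
  x_0 = 1.1642·90 + 0.1636·81 + 0.0868·88 + 0.1133·13 + 0.1134·84 + 0.1285·80 = 146.9377
  x_1 = 0.0663·90 + 1.0724·81 + 0.0387·88 + 0.1513·13 + 0.0837·84 + 0.0667·80 = 110.5721
  x_2 = 0.1281·90 + 0.0986·81 + 1.0298·88 + 0.0777·13 + 0.0902·84 + 0.1244·80 = 128.6803
  x_3 = 0.1578·90 + 0.1522·81 + 0.0838·88 + 1.1052·13 + 0.1032·84 + 0.0528·80 = 61.1722
  x_4 = 0.0843·90 + 0.1719·81 + 0.0527·88 + 0.0919·13 + 1.1549·84 + 0.1765·80 = 138.4740
  x_5 = 0.0912·90 + 0.1625·81 + 0.0420·88 + 0.1150·13 + 0.1452·84 + 1.0808·80 = 125.2217
Output multipliers (column sums of L):
  Textiles: 1.6919
  Electronics: 1.8212
  Chemicals: 1.3338
  Mining: 1.6544
  Construction: 1.6906
  Energy: 1.6298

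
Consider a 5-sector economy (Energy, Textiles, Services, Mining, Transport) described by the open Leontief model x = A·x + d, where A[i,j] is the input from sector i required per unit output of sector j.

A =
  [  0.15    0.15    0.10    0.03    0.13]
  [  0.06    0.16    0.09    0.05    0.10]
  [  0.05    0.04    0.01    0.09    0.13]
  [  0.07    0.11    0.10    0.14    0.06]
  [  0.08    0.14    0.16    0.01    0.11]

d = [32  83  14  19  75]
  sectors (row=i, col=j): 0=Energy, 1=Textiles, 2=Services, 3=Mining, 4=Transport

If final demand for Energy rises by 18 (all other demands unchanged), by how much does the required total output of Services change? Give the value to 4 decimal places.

1.8002

Form M = I − A:
  [  0.85   -0.15   -0.10   -0.03   -0.13]
  [ -0.06    0.84   -0.09   -0.05   -0.10]
  [ -0.05   -0.04    0.99   -0.09   -0.13]
  [ -0.07   -0.11   -0.10    0.86   -0.06]
  [ -0.08   -0.14   -0.16   -0.01    0.89]
Leontief inverse L = M⁻¹:
  [  1.2383    0.2828    0.1992    0.0834    0.2474]
  [  0.1254    1.2657    0.1686    0.0978    0.1917]
  [  0.1000    0.1176    1.0748    0.1250    0.1932]
  [  0.1390    0.2159    0.1795    1.2007    0.1517]
  [  0.1506    0.2481    0.2397    0.0589    1.2124]
Total output x = L · d:
  x_0 = 1.2383·32 + 0.2828·83 + 0.1992·14 + 0.0834·19 + 0.2474·75 = 86.0177
  x_1 = 0.1254·32 + 1.2657·83 + 0.1686·14 + 0.0978·19 + 0.1917·75 = 127.6609
  x_2 = 0.1000·32 + 0.1176·83 + 1.0748·14 + 0.1250·19 + 0.1932·75 = 44.8784
  x_3 = 0.1390·32 + 0.2159·83 + 0.1795·14 + 1.2007·19 + 0.1517·75 = 59.0705
  x_4 = 0.1506·32 + 0.2481·83 + 0.2397·14 + 0.0589·19 + 1.2124·75 = 120.8148
Δx_2 = L[2,0] · Δd_0 = 0.1000 · 18 = 1.8002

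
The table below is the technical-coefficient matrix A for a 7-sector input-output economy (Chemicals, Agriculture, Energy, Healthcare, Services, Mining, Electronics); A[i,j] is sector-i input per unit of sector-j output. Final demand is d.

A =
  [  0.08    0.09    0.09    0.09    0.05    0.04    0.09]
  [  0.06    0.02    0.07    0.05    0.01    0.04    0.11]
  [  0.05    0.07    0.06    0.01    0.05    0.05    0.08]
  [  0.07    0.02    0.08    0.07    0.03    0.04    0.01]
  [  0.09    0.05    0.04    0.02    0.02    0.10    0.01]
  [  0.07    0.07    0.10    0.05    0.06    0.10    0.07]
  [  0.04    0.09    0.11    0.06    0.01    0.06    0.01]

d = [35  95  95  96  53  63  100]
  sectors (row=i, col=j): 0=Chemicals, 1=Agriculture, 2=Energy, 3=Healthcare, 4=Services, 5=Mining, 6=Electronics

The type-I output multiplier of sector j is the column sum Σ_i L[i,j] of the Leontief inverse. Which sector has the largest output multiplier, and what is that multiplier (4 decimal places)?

Form M = I − A:
  [  0.92   -0.09   -0.09   -0.09   -0.05   -0.04   -0.09]
  [ -0.06    0.98   -0.07   -0.05   -0.01   -0.04   -0.11]
  [ -0.05   -0.07    0.94   -0.01   -0.05   -0.05   -0.08]
  [ -0.07   -0.02   -0.08    0.93   -0.03   -0.04   -0.01]
  [ -0.09   -0.05   -0.04   -0.02    0.98   -0.10   -0.01]
  [ -0.07   -0.07   -0.10   -0.05   -0.06    0.90   -0.07]
  [ -0.04   -0.09   -0.11   -0.06   -0.01   -0.06    0.99]
Leontief inverse L = M⁻¹:
  [  1.1358    0.1418    0.1601    0.1348    0.0786    0.0898    0.1405]
  [  0.0967    1.0596    0.1210    0.0815    0.0304    0.0746    0.1427]
  [  0.0891    0.1089    1.1099    0.0402    0.0701    0.0879    0.1172]
  [  0.1057    0.0523    0.1220    1.0972    0.0505    0.0710    0.0419]
  [  0.1288    0.0865    0.0877    0.0509    1.0427    0.1358    0.0491]
  [  0.1264    0.1240    0.1702    0.0926    0.0911    1.1541    0.1225]
  [  0.0800    0.1257    0.1594    0.0900    0.0329    0.0958    1.0522]
Total output x = L · d:
  x_0 = 1.1358·35 + 0.1418·95 + 0.1601·95 + 0.1348·96 + 0.0786·53 + 0.0898·63 + 0.1405·100 = 105.2491
  x_1 = 0.0967·35 + 1.0596·95 + 0.1210·95 + 0.0815·96 + 0.0304·53 + 0.0746·63 + 0.1427·100 = 143.9586
  x_2 = 0.0891·35 + 0.1089·95 + 1.1099·95 + 0.0402·96 + 0.0701·53 + 0.0879·63 + 0.1172·100 = 143.7414
  x_3 = 0.1057·35 + 0.0523·95 + 0.1220·95 + 1.0972·96 + 0.0505·53 + 0.0710·63 + 0.0419·100 = 136.9286
  x_4 = 0.1288·35 + 0.0865·95 + 0.0877·95 + 0.0509·96 + 1.0427·53 + 0.1358·63 + 0.0491·100 = 94.6730
  x_5 = 0.1264·35 + 0.1240·95 + 0.1702·95 + 0.0926·96 + 0.0911·53 + 1.1541·63 + 0.1225·100 = 131.0576
  x_6 = 0.0800·35 + 0.1257·95 + 0.1594·95 + 0.0900·96 + 0.0329·53 + 0.0958·63 + 1.0522·100 = 151.5189
Output multipliers (column sums of L):
  Chemicals: 1.7625
  Agriculture: 1.6989
  Energy: 1.9304
  Healthcare: 1.5873
  Services: 1.3964
  Mining: 1.7090
  Electronics: 1.6661

Energy (1.9304)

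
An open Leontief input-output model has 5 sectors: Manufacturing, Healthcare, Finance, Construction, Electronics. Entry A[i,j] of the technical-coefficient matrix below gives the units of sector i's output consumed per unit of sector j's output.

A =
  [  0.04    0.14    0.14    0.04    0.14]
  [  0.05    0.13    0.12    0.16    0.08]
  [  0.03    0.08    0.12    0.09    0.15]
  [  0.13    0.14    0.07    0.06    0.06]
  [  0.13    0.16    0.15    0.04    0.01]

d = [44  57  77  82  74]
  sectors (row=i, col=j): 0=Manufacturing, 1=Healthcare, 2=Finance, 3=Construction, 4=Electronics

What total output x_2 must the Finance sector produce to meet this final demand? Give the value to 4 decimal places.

Form M = I − A:
  [  0.96   -0.14   -0.14   -0.04   -0.14]
  [ -0.05    0.87   -0.12   -0.16   -0.08]
  [ -0.03   -0.08    0.88   -0.09   -0.15]
  [ -0.13   -0.14   -0.07    0.94   -0.06]
  [ -0.13   -0.16   -0.15   -0.04    0.99]
Leontief inverse L = M⁻¹:
  [  1.1114    0.2649    0.2616    0.1270    0.2259]
  [  0.1309    1.2651    0.2428    0.2515    0.1728]
  [  0.1020    0.1981    1.2315    0.1656    0.2270]
  [  0.1930    0.2576    0.1811    1.1394    0.1446]
  [  0.1904    0.2797    0.2675    0.1285    1.1079]
Total output x = L · d:
  x_0 = 1.1114·44 + 0.2649·57 + 0.2616·77 + 0.1270·82 + 0.2259·74 = 111.2753
  x_1 = 0.1309·44 + 1.2651·57 + 0.2428·77 + 0.2515·82 + 0.1728·74 = 129.9730
  x_2 = 0.1020·44 + 0.1981·57 + 1.2315·77 + 0.1656·82 + 0.2270·74 = 140.9815
  x_3 = 0.1930·44 + 0.2576·57 + 0.1811·77 + 1.1394·82 + 0.1446·74 = 141.2518
  x_4 = 0.1904·44 + 0.2797·57 + 0.2675·77 + 0.1285·82 + 1.1079·74 = 137.4331

140.9815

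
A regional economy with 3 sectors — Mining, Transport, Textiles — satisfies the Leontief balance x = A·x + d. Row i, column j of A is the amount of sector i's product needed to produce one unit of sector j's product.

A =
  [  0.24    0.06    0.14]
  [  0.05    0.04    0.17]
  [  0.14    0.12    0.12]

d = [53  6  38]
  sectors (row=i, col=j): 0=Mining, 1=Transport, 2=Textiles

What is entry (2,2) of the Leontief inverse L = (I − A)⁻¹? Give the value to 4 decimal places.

Form M = I − A:
  [  0.76   -0.06   -0.14]
  [ -0.05    0.96   -0.17]
  [ -0.14   -0.12    0.88]
Leontief inverse L = M⁻¹:
  [  1.3676    0.1155    0.2399]
  [  0.1125    1.0769    0.2259]
  [  0.2329    0.1652    1.2053]
Total output x = L · d:
  x_0 = 1.3676·53 + 0.1155·6 + 0.2399·38 = 82.2892
  x_1 = 0.1125·53 + 1.0769·6 + 0.2259·38 = 21.0083
  x_2 = 0.2329·53 + 0.1652·6 + 1.2053·38 = 59.1381

L[2,2] = 1.2053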